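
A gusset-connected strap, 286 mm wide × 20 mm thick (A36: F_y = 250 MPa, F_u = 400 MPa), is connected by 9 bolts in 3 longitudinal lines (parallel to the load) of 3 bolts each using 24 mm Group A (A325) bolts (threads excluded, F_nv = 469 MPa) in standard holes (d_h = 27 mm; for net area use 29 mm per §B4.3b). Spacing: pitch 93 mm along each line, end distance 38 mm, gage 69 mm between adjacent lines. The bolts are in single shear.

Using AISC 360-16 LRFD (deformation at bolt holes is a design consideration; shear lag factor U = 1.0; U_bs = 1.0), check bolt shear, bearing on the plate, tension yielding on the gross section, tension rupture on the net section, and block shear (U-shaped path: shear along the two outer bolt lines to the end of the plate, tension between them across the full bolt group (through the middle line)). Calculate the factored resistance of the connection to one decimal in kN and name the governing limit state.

1194.0 kN (net-section rupture governs)

Bolt shear: A_b = π(24)²/4 = 452.39 mm². φR_n = 0.75 × 469 × 452.39 × 9 × 1 = 1432.2 kN.
Bearing (20 mm plate, F_u = 400 MPa): end bolts L_c = 38 − 27/2 = 24.5, R_n = min(1.2×24.5×20×400, 2.4×24×20×400) = 235.2 kN/bolt; interior L_c = 93 − 27 = 66, R_n = 460.8 kN/bolt. φR_n = 0.75 × (3×235.2 + 6×460.8) = 2602.8 kN.
Tension yield (gross): A_g = 286×20 = 5720 mm². φR_n = 0.90 × 250 × 5720 = 1287.0 kN.
Tension rupture (net): A_n = (286 − 3×29)×20 = 3980 mm² (U = 1.0, A_e = A_n). φR_n = 0.75 × 400 × 3980 = 1194.0 kN.
Block shear: shear path 2×[38+2×93] = 2×224 mm, A_gv = 8960, A_nv = 2×(224 − 2.5×29)×20 = 6060 mm²; tension across gage: (138 − 2×29)×20 = 1600 mm². R_n = min(0.6×400×6060, 0.6×250×8960) + 1.0×400×1600 = min(1454.4, 1344) + 640 = 1984 kN. φR_n = 0.75 × 1984 = 1488.0 kN.
Governing: min(1432.2, 2602.8, 1287.0, 1194.0, 1488.0) = 1194.0 kN → net-section rupture.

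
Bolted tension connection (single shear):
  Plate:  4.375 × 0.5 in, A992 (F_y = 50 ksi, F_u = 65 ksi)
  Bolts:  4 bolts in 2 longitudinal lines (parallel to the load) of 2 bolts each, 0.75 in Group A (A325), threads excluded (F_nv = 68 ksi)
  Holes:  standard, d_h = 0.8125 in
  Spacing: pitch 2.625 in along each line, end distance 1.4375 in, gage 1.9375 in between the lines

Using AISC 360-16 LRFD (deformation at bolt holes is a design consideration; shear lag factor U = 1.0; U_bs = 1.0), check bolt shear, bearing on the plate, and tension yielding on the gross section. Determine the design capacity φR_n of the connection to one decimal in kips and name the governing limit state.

90.1 kips (bolt shear governs)

Bolt shear: A_b = π(0.75)²/4 = 0.44179 in². φR_n = 0.75 × 68 × 0.44179 × 4 × 1 = 90.1 kips.
Bearing (0.5 in plate, F_u = 65 ksi): end bolts L_c = 1.4375 − 0.8125/2 = 1.03125, R_n = min(1.2×1.03125×0.5×65, 2.4×0.75×0.5×65) = 40.219 kips/bolt; interior L_c = 2.625 − 0.8125 = 1.8125, R_n = 58.5 kips/bolt. φR_n = 0.75 × (2×40.219 + 2×58.5) = 148.1 kips.
Tension yield (gross): A_g = 4.375×0.5 = 2.1875 in². φR_n = 0.90 × 50 × 2.1875 = 98.4 kips.
Governing: min(90.1, 148.1, 98.4) = 90.1 kips → bolt shear.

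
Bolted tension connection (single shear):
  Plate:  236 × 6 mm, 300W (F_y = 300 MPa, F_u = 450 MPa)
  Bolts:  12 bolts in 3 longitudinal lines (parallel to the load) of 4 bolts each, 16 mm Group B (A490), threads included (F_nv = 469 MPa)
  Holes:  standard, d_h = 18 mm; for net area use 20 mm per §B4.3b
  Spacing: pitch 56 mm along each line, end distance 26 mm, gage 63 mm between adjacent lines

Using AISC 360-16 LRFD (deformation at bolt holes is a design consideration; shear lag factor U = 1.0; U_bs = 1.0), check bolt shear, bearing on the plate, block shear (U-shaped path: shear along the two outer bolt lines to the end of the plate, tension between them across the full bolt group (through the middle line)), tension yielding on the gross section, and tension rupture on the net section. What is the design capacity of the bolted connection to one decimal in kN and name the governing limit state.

Bolt shear: A_b = π(16)²/4 = 201.06 mm². φR_n = 0.75 × 469 × 201.06 × 12 × 1 = 848.7 kN.
Bearing (6 mm plate, F_u = 450 MPa): end bolts L_c = 26 − 18/2 = 17, R_n = min(1.2×17×6×450, 2.4×16×6×450) = 55.08 kN/bolt; interior L_c = 56 − 18 = 38, R_n = 103.68 kN/bolt. φR_n = 0.75 × (3×55.08 + 9×103.68) = 823.8 kN.
Block shear: shear path 2×[26+3×56] = 2×194 mm, A_gv = 2328, A_nv = 2×(194 − 3.5×20)×6 = 1488 mm²; tension across gage: (126 − 2×20)×6 = 516 mm². R_n = min(0.6×450×1488, 0.6×300×2328) + 1.0×450×516 = min(401.76, 419.04) + 232.2 = 633.96 kN. φR_n = 0.75 × 633.96 = 475.5 kN.
Tension yield (gross): A_g = 236×6 = 1416 mm². φR_n = 0.90 × 300 × 1416 = 382.3 kN.
Tension rupture (net): A_n = (236 − 3×20)×6 = 1056 mm² (U = 1.0, A_e = A_n). φR_n = 0.75 × 450 × 1056 = 356.4 kN.
Governing: min(848.7, 823.8, 475.5, 382.3, 356.4) = 356.4 kN → net-section rupture.

356.4 kN (net-section rupture governs)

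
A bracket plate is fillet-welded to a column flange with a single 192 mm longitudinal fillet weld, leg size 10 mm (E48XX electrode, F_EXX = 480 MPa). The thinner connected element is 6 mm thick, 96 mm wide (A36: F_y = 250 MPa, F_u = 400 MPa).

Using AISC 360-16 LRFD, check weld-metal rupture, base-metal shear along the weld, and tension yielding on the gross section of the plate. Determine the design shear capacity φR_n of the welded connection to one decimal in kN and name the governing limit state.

Weld metal: throat = 0.707×10 = 7.07 mm, L = 192 mm. φR_n = 0.75 × 0.6 × 480 × 7.07 × 192 = 293.2 kN.
Base metal shear (6 mm plate): yield φR_n = 1.0×0.6×250×6×192 = 172.8 kN; rupture φR_n = 0.75×0.6×400×6×192 = 207.4 kN; take 172.8 kN (yield).
Tension yield (gross): A_g = 96×6 = 576 mm². φR_n = 0.90 × 250 × 576 = 129.6 kN.
Governing: min(293.2, 172.8, 129.6) = 129.6 kN → gross-section yield.

129.6 kN (gross-section yield governs)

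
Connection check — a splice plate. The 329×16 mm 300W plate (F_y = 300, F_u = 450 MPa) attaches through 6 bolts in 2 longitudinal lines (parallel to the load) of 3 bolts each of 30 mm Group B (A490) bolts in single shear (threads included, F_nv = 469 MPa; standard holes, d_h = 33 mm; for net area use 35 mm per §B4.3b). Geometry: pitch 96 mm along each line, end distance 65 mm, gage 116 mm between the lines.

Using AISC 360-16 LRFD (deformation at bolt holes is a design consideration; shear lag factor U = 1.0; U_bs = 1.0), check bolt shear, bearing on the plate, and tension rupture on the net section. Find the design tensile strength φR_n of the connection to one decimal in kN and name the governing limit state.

1398.6 kN (net-section rupture governs)

Bolt shear: A_b = π(30)²/4 = 706.86 mm². φR_n = 0.75 × 469 × 706.86 × 6 × 1 = 1491.8 kN.
Bearing (16 mm plate, F_u = 450 MPa): end bolts L_c = 65 − 33/2 = 48.5, R_n = min(1.2×48.5×16×450, 2.4×30×16×450) = 419.04 kN/bolt; interior L_c = 96 − 33 = 63, R_n = 518.4 kN/bolt. φR_n = 0.75 × (2×419.04 + 4×518.4) = 2183.8 kN.
Tension rupture (net): A_n = (329 − 2×35)×16 = 4144 mm² (U = 1.0, A_e = A_n). φR_n = 0.75 × 450 × 4144 = 1398.6 kN.
Governing: min(1491.8, 2183.8, 1398.6) = 1398.6 kN → net-section rupture.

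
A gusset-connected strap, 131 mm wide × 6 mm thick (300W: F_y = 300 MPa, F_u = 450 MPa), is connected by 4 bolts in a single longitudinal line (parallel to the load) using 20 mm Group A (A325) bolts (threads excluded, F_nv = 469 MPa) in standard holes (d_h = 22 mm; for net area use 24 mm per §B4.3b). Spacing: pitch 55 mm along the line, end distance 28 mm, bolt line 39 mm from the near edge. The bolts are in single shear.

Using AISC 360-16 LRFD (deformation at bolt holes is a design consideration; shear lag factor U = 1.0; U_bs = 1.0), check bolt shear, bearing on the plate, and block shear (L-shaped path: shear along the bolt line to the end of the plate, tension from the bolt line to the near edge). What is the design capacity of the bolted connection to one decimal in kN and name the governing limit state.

Bolt shear: A_b = π(20)²/4 = 314.16 mm². φR_n = 0.75 × 469 × 314.16 × 4 × 1 = 442.0 kN.
Bearing (6 mm plate, F_u = 450 MPa): end bolts L_c = 28 − 22/2 = 17, R_n = min(1.2×17×6×450, 2.4×20×6×450) = 55.08 kN/bolt; interior L_c = 55 − 22 = 33, R_n = 106.92 kN/bolt. φR_n = 0.75 × (1×55.08 + 3×106.92) = 281.9 kN.
Block shear: shear path 1×[28+3×55] = 1×193 mm, A_gv = 1158, A_nv = 1×(193 − 3.5×24)×6 = 654 mm²; tension to near edge: (39 − 0.5×24)×6 = 162 mm². R_n = min(0.6×450×654, 0.6×300×1158) + 1.0×450×162 = min(176.58, 208.44) + 72.9 = 249.48 kN. φR_n = 0.75 × 249.48 = 187.1 kN.
Governing: min(442.0, 281.9, 187.1) = 187.1 kN → block shear.

187.1 kN (block shear governs)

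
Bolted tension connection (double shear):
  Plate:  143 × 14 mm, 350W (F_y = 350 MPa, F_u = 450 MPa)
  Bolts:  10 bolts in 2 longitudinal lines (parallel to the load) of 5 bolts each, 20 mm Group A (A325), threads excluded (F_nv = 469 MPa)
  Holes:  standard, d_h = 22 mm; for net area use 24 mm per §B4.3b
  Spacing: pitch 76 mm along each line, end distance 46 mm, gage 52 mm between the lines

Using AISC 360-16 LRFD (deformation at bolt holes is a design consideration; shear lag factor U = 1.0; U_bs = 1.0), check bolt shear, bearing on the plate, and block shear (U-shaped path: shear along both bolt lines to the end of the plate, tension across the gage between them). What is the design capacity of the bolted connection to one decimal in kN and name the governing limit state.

Bolt shear: A_b = π(20)²/4 = 314.16 mm². φR_n = 0.75 × 469 × 314.16 × 10 × 2 = 2210.1 kN.
Bearing (14 mm plate, F_u = 450 MPa): end bolts L_c = 46 − 22/2 = 35, R_n = min(1.2×35×14×450, 2.4×20×14×450) = 264.6 kN/bolt; interior L_c = 76 − 22 = 54, R_n = 302.4 kN/bolt. φR_n = 0.75 × (2×264.6 + 8×302.4) = 2211.3 kN.
Block shear: shear path 2×[46+4×76] = 2×350 mm, A_gv = 9800, A_nv = 2×(350 − 4.5×24)×14 = 6776 mm²; tension across gage: (52 − 1×24)×14 = 392 mm². R_n = min(0.6×450×6776, 0.6×350×9800) + 1.0×450×392 = min(1829.5, 2058) + 176.4 = 2005.9 kN. φR_n = 0.75 × 2005.9 = 1504.4 kN.
Governing: min(2210.1, 2211.3, 1504.4) = 1504.4 kN → block shear.

1504.4 kN (block shear governs)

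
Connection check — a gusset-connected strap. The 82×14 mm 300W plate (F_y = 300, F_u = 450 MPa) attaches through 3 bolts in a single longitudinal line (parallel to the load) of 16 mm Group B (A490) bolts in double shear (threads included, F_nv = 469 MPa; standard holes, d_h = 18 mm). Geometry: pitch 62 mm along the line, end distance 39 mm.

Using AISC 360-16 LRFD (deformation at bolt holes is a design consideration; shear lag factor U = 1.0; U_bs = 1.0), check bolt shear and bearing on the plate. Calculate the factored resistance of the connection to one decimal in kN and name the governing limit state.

Bolt shear: A_b = π(16)²/4 = 201.06 mm². φR_n = 0.75 × 469 × 201.06 × 3 × 2 = 424.3 kN.
Bearing (14 mm plate, F_u = 450 MPa): end bolts L_c = 39 − 18/2 = 30, R_n = min(1.2×30×14×450, 2.4×16×14×450) = 226.8 kN/bolt; interior L_c = 62 − 18 = 44, R_n = 241.92 kN/bolt. φR_n = 0.75 × (1×226.8 + 2×241.92) = 533.0 kN.
Governing: min(424.3, 533.0) = 424.3 kN → bolt shear.

424.3 kN (bolt shear governs)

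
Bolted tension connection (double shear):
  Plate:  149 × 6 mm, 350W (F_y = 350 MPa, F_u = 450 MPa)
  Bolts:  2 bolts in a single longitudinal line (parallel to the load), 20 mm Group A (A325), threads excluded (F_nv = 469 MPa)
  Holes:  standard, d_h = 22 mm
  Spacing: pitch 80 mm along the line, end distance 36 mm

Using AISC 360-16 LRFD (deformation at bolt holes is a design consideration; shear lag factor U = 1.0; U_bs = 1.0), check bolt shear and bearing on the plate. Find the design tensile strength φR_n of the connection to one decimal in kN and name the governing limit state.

158.0 kN (bearing governs)

Bolt shear: A_b = π(20)²/4 = 314.16 mm². φR_n = 0.75 × 469 × 314.16 × 2 × 2 = 442.0 kN.
Bearing (6 mm plate, F_u = 450 MPa): end bolts L_c = 36 − 22/2 = 25, R_n = min(1.2×25×6×450, 2.4×20×6×450) = 81 kN/bolt; interior L_c = 80 − 22 = 58, R_n = 129.6 kN/bolt. φR_n = 0.75 × (1×81 + 1×129.6) = 158.0 kN.
Governing: min(442.0, 158.0) = 158.0 kN → bearing.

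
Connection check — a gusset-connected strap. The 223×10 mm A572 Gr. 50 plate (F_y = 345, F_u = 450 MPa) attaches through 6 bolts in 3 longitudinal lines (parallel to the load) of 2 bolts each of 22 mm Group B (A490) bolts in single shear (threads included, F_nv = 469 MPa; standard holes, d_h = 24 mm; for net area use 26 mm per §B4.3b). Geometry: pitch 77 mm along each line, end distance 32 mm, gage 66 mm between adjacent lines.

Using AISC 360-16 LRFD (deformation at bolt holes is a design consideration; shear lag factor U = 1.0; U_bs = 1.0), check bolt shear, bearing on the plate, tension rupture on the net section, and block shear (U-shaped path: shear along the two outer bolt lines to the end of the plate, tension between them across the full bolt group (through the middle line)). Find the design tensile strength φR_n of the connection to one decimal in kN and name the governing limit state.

Bolt shear: A_b = π(22)²/4 = 380.13 mm². φR_n = 0.75 × 469 × 380.13 × 6 × 1 = 802.3 kN.
Bearing (10 mm plate, F_u = 450 MPa): end bolts L_c = 32 − 24/2 = 20, R_n = min(1.2×20×10×450, 2.4×22×10×450) = 108 kN/bolt; interior L_c = 77 − 24 = 53, R_n = 237.6 kN/bolt. φR_n = 0.75 × (3×108 + 3×237.6) = 777.6 kN.
Tension rupture (net): A_n = (223 − 3×26)×10 = 1450 mm² (U = 1.0, A_e = A_n). φR_n = 0.75 × 450 × 1450 = 489.4 kN.
Block shear: shear path 2×[32+1×77] = 2×109 mm, A_gv = 2180, A_nv = 2×(109 − 1.5×26)×10 = 1400 mm²; tension across gage: (132 − 2×26)×10 = 800 mm². R_n = min(0.6×450×1400, 0.6×345×2180) + 1.0×450×800 = min(378, 451.26) + 360 = 738 kN. φR_n = 0.75 × 738 = 553.5 kN.
Governing: min(802.3, 777.6, 489.4, 553.5) = 489.4 kN → net-section rupture.

489.4 kN (net-section rupture governs)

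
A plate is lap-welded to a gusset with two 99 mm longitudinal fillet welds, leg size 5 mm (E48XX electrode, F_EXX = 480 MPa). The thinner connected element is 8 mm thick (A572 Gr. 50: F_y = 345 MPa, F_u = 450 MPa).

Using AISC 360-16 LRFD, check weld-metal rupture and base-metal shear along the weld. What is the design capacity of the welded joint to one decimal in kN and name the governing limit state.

Weld metal: throat = 0.707×5 = 3.535 mm, L = 2×99 = 198 mm. φR_n = 0.75 × 0.6 × 480 × 3.535 × 198 = 151.2 kN.
Base metal shear (8 mm plate): yield φR_n = 1.0×0.6×345×8×198 = 327.9 kN; rupture φR_n = 0.75×0.6×450×8×198 = 320.8 kN; take 320.8 kN (rupture).
Governing: min(151.2, 320.8) = 151.2 kN → weld metal.

151.2 kN (weld metal governs)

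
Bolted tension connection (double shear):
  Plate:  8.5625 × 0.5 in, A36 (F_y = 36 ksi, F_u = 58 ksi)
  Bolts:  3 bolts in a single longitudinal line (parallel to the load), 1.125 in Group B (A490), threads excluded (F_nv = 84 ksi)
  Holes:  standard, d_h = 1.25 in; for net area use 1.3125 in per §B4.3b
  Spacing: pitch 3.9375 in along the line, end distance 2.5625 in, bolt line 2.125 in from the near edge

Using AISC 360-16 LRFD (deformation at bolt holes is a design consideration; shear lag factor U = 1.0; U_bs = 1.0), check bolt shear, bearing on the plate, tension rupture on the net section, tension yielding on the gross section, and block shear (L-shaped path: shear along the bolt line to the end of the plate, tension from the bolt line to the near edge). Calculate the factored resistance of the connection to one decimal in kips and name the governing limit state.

Bolt shear: A_b = π(1.125)²/4 = 0.99402 in². φR_n = 0.75 × 84 × 0.99402 × 3 × 2 = 375.7 kips.
Bearing (0.5 in plate, F_u = 58 ksi): end bolts L_c = 2.5625 − 1.25/2 = 1.9375, R_n = min(1.2×1.9375×0.5×58, 2.4×1.125×0.5×58) = 67.425 kips/bolt; interior L_c = 3.9375 − 1.25 = 2.6875, R_n = 78.3 kips/bolt. φR_n = 0.75 × (1×67.425 + 2×78.3) = 168.0 kips.
Tension rupture (net): A_n = (8.5625 − 1×1.3125)×0.5 = 3.625 in² (U = 1.0, A_e = A_n). φR_n = 0.75 × 58 × 3.625 = 157.7 kips.
Tension yield (gross): A_g = 8.5625×0.5 = 4.2813 in². φR_n = 0.90 × 36 × 4.2813 = 138.7 kips.
Block shear: shear path 1×[2.5625+2×3.9375] = 1×10.4375 in, A_gv = 5.2188, A_nv = 1×(10.4375 − 2.5×1.3125)×0.5 = 3.5781 in²; tension to near edge: (2.125 − 0.5×1.3125)×0.5 = 0.73438 in². R_n = min(0.6×58×3.5781, 0.6×36×5.2188) + 1.0×58×0.73438 = min(124.52, 112.73) + 42.594 = 155.32 kips. φR_n = 0.75 × 155.32 = 116.5 kips.
Governing: min(375.7, 168.0, 157.7, 138.7, 116.5) = 116.5 kips → block shear.

116.5 kips (block shear governs)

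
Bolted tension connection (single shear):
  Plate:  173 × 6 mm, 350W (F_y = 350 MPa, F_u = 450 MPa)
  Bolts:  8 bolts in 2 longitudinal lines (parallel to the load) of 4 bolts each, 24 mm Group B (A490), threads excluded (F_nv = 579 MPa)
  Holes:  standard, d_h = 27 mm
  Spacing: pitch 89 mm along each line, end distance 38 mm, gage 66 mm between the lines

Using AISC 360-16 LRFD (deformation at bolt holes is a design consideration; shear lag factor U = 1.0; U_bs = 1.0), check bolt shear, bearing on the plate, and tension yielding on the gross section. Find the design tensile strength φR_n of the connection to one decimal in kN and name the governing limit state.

Bolt shear: A_b = π(24)²/4 = 452.39 mm². φR_n = 0.75 × 579 × 452.39 × 8 × 1 = 1571.6 kN.
Bearing (6 mm plate, F_u = 450 MPa): end bolts L_c = 38 − 27/2 = 24.5, R_n = min(1.2×24.5×6×450, 2.4×24×6×450) = 79.38 kN/bolt; interior L_c = 89 − 27 = 62, R_n = 155.52 kN/bolt. φR_n = 0.75 × (2×79.38 + 6×155.52) = 818.9 kN.
Tension yield (gross): A_g = 173×6 = 1038 mm². φR_n = 0.90 × 350 × 1038 = 327.0 kN.
Governing: min(1571.6, 818.9, 327.0) = 327.0 kN → gross-section yield.

327.0 kN (gross-section yield governs)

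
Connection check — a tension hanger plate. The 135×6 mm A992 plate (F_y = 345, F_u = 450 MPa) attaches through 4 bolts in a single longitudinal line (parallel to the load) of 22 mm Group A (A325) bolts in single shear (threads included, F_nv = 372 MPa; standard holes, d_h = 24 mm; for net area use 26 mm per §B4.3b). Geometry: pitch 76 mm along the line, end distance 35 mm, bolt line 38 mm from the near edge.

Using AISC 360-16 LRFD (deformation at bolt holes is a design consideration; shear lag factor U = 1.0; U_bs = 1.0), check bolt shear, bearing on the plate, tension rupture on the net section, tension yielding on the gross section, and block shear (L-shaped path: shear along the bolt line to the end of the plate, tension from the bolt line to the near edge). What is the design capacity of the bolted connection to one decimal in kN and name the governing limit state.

220.7 kN (net-section rupture governs)

Bolt shear: A_b = π(22)²/4 = 380.13 mm². φR_n = 0.75 × 372 × 380.13 × 4 × 1 = 424.2 kN.
Bearing (6 mm plate, F_u = 450 MPa): end bolts L_c = 35 − 24/2 = 23, R_n = min(1.2×23×6×450, 2.4×22×6×450) = 74.52 kN/bolt; interior L_c = 76 − 24 = 52, R_n = 142.56 kN/bolt. φR_n = 0.75 × (1×74.52 + 3×142.56) = 376.7 kN.
Tension rupture (net): A_n = (135 − 1×26)×6 = 654 mm² (U = 1.0, A_e = A_n). φR_n = 0.75 × 450 × 654 = 220.7 kN.
Tension yield (gross): A_g = 135×6 = 810 mm². φR_n = 0.90 × 345 × 810 = 251.5 kN.
Block shear: shear path 1×[35+3×76] = 1×263 mm, A_gv = 1578, A_nv = 1×(263 − 3.5×26)×6 = 1032 mm²; tension to near edge: (38 − 0.5×26)×6 = 150 mm². R_n = min(0.6×450×1032, 0.6×345×1578) + 1.0×450×150 = min(278.64, 326.65) + 67.5 = 346.14 kN. φR_n = 0.75 × 346.14 = 259.6 kN.
Governing: min(424.2, 376.7, 220.7, 251.5, 259.6) = 220.7 kN → net-section rupture.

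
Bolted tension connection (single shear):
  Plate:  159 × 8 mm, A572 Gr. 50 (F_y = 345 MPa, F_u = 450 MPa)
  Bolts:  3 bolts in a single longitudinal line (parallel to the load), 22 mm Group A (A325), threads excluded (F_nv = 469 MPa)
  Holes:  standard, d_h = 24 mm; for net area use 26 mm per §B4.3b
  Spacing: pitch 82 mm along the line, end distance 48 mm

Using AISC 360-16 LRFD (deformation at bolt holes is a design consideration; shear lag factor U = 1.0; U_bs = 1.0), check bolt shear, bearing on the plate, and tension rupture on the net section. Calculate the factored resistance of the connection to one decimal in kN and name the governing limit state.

Bolt shear: A_b = π(22)²/4 = 380.13 mm². φR_n = 0.75 × 469 × 380.13 × 3 × 1 = 401.1 kN.
Bearing (8 mm plate, F_u = 450 MPa): end bolts L_c = 48 − 24/2 = 36, R_n = min(1.2×36×8×450, 2.4×22×8×450) = 155.52 kN/bolt; interior L_c = 82 − 24 = 58, R_n = 190.08 kN/bolt. φR_n = 0.75 × (1×155.52 + 2×190.08) = 401.8 kN.
Tension rupture (net): A_n = (159 − 1×26)×8 = 1064 mm² (U = 1.0, A_e = A_n). φR_n = 0.75 × 450 × 1064 = 359.1 kN.
Governing: min(401.1, 401.8, 359.1) = 359.1 kN → net-section rupture.

359.1 kN (net-section rupture governs)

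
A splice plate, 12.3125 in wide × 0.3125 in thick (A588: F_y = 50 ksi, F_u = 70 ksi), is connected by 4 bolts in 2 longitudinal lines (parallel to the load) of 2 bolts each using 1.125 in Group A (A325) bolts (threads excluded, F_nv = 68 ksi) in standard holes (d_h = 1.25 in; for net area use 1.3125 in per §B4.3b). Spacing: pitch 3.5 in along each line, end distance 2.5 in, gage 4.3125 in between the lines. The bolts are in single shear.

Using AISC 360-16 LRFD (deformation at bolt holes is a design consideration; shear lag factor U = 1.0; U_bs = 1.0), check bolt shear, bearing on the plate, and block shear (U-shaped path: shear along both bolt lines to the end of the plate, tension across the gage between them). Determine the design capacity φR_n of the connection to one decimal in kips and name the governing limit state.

Bolt shear: A_b = π(1.125)²/4 = 0.99402 in². φR_n = 0.75 × 68 × 0.99402 × 4 × 1 = 202.8 kips.
Bearing (0.3125 in plate, F_u = 70 ksi): end bolts L_c = 2.5 − 1.25/2 = 1.875, R_n = min(1.2×1.875×0.3125×70, 2.4×1.125×0.3125×70) = 49.219 kips/bolt; interior L_c = 3.5 − 1.25 = 2.25, R_n = 59.063 kips/bolt. φR_n = 0.75 × (2×49.219 + 2×59.063) = 162.4 kips.
Block shear: shear path 2×[2.5+1×3.5] = 2×6 in, A_gv = 3.75, A_nv = 2×(6 − 1.5×1.3125)×0.3125 = 2.5195 in²; tension across gage: (4.3125 − 1×1.3125)×0.3125 = 0.9375 in². R_n = min(0.6×70×2.5195, 0.6×50×3.75) + 1.0×70×0.9375 = min(105.82, 112.5) + 65.625 = 171.45 kips. φR_n = 0.75 × 171.45 = 128.6 kips.
Governing: min(202.8, 162.4, 128.6) = 128.6 kips → block shear.

128.6 kips (block shear governs)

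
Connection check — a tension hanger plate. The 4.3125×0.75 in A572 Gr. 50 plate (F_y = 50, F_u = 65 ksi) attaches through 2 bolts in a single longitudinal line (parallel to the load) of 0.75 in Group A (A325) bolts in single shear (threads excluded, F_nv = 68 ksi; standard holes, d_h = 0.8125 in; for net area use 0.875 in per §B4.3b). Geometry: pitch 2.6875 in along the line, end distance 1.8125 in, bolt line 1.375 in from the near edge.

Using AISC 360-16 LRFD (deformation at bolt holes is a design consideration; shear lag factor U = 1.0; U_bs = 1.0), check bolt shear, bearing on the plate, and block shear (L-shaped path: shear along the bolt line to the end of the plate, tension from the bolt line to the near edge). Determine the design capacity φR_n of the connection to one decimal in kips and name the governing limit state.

45.1 kips (bolt shear governs)

Bolt shear: A_b = π(0.75)²/4 = 0.44179 in². φR_n = 0.75 × 68 × 0.44179 × 2 × 1 = 45.1 kips.
Bearing (0.75 in plate, F_u = 65 ksi): end bolts L_c = 1.8125 − 0.8125/2 = 1.40625, R_n = min(1.2×1.40625×0.75×65, 2.4×0.75×0.75×65) = 82.266 kips/bolt; interior L_c = 2.6875 − 0.8125 = 1.875, R_n = 87.75 kips/bolt. φR_n = 0.75 × (1×82.266 + 1×87.75) = 127.5 kips.
Block shear: shear path 1×[1.8125+1×2.6875] = 1×4.5 in, A_gv = 3.375, A_nv = 1×(4.5 − 1.5×0.875)×0.75 = 2.3906 in²; tension to near edge: (1.375 − 0.5×0.875)×0.75 = 0.70313 in². R_n = min(0.6×65×2.3906, 0.6×50×3.375) + 1.0×65×0.70313 = min(93.233, 101.25) + 45.703 = 138.94 kips. φR_n = 0.75 × 138.94 = 104.2 kips.
Governing: min(45.1, 127.5, 104.2) = 45.1 kips → bolt shear.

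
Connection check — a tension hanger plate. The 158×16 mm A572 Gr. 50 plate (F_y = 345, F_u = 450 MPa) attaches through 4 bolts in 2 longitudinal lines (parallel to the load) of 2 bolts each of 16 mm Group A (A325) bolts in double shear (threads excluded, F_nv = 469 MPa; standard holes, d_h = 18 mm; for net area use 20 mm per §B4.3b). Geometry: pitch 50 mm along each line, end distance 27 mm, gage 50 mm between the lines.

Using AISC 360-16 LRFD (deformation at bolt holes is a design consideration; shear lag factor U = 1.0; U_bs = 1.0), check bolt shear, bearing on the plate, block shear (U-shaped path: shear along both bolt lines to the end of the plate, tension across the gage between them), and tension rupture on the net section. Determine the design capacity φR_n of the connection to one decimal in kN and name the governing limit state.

Bolt shear: A_b = π(16)²/4 = 201.06 mm². φR_n = 0.75 × 469 × 201.06 × 4 × 2 = 565.8 kN.
Bearing (16 mm plate, F_u = 450 MPa): end bolts L_c = 27 − 18/2 = 18, R_n = min(1.2×18×16×450, 2.4×16×16×450) = 155.52 kN/bolt; interior L_c = 50 − 18 = 32, R_n = 276.48 kN/bolt. φR_n = 0.75 × (2×155.52 + 2×276.48) = 648.0 kN.
Block shear: shear path 2×[27+1×50] = 2×77 mm, A_gv = 2464, A_nv = 2×(77 − 1.5×20)×16 = 1504 mm²; tension across gage: (50 − 1×20)×16 = 480 mm². R_n = min(0.6×450×1504, 0.6×345×2464) + 1.0×450×480 = min(406.08, 510.05) + 216 = 622.08 kN. φR_n = 0.75 × 622.08 = 466.6 kN.
Tension rupture (net): A_n = (158 − 2×20)×16 = 1888 mm² (U = 1.0, A_e = A_n). φR_n = 0.75 × 450 × 1888 = 637.2 kN.
Governing: min(565.8, 648.0, 466.6, 637.2) = 466.6 kN → block shear.

466.6 kN (block shear governs)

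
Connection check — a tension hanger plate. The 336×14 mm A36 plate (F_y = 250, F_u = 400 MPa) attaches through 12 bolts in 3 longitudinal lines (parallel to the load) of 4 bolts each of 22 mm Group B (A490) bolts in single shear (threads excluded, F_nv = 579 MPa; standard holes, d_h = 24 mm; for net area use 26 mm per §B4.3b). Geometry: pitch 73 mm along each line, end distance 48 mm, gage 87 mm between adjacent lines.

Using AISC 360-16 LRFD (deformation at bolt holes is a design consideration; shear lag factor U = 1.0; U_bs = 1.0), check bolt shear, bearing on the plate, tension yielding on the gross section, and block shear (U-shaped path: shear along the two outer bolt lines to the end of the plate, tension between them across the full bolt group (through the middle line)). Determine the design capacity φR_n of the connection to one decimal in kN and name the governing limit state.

1058.4 kN (gross-section yield governs)

Bolt shear: A_b = π(22)²/4 = 380.13 mm². φR_n = 0.75 × 579 × 380.13 × 12 × 1 = 1980.9 kN.
Bearing (14 mm plate, F_u = 400 MPa): end bolts L_c = 48 − 24/2 = 36, R_n = min(1.2×36×14×400, 2.4×22×14×400) = 241.92 kN/bolt; interior L_c = 73 − 24 = 49, R_n = 295.68 kN/bolt. φR_n = 0.75 × (3×241.92 + 9×295.68) = 2540.2 kN.
Tension yield (gross): A_g = 336×14 = 4704 mm². φR_n = 0.90 × 250 × 4704 = 1058.4 kN.
Block shear: shear path 2×[48+3×73] = 2×267 mm, A_gv = 7476, A_nv = 2×(267 − 3.5×26)×14 = 4928 mm²; tension across gage: (174 − 2×26)×14 = 1708 mm². R_n = min(0.6×400×4928, 0.6×250×7476) + 1.0×400×1708 = min(1182.7, 1121.4) + 683.2 = 1804.6 kN. φR_n = 0.75 × 1804.6 = 1353.5 kN.
Governing: min(1980.9, 2540.2, 1058.4, 1353.5) = 1058.4 kN → gross-section yield.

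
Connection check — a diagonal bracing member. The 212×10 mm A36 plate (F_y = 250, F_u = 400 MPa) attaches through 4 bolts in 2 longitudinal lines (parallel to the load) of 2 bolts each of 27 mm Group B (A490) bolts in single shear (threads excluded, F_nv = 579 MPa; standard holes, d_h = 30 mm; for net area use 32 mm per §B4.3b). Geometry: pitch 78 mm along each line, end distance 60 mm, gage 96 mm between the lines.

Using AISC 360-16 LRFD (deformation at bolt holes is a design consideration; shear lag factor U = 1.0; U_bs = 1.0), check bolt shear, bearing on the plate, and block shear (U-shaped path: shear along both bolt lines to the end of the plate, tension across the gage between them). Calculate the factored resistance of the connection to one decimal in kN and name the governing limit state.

502.5 kN (block shear governs)

Bolt shear: A_b = π(27)²/4 = 572.56 mm². φR_n = 0.75 × 579 × 572.56 × 4 × 1 = 994.5 kN.
Bearing (10 mm plate, F_u = 400 MPa): end bolts L_c = 60 − 30/2 = 45, R_n = min(1.2×45×10×400, 2.4×27×10×400) = 216 kN/bolt; interior L_c = 78 − 30 = 48, R_n = 230.4 kN/bolt. φR_n = 0.75 × (2×216 + 2×230.4) = 669.6 kN.
Block shear: shear path 2×[60+1×78] = 2×138 mm, A_gv = 2760, A_nv = 2×(138 − 1.5×32)×10 = 1800 mm²; tension across gage: (96 − 1×32)×10 = 640 mm². R_n = min(0.6×400×1800, 0.6×250×2760) + 1.0×400×640 = min(432, 414) + 256 = 670 kN. φR_n = 0.75 × 670 = 502.5 kN.
Governing: min(994.5, 669.6, 502.5) = 502.5 kN → block shear.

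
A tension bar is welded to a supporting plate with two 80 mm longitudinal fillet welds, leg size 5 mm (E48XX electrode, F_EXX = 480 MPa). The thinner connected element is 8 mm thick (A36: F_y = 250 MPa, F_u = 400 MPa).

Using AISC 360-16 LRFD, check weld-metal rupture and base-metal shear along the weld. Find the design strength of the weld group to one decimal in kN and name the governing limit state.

Weld metal: throat = 0.707×5 = 3.535 mm, L = 2×80 = 160 mm. φR_n = 0.75 × 0.6 × 480 × 3.535 × 160 = 122.2 kN.
Base metal shear (8 mm plate): yield φR_n = 1.0×0.6×250×8×160 = 192.0 kN; rupture φR_n = 0.75×0.6×400×8×160 = 230.4 kN; take 192.0 kN (yield).
Governing: min(122.2, 192.0) = 122.2 kN → weld metal.

122.2 kN (weld metal governs)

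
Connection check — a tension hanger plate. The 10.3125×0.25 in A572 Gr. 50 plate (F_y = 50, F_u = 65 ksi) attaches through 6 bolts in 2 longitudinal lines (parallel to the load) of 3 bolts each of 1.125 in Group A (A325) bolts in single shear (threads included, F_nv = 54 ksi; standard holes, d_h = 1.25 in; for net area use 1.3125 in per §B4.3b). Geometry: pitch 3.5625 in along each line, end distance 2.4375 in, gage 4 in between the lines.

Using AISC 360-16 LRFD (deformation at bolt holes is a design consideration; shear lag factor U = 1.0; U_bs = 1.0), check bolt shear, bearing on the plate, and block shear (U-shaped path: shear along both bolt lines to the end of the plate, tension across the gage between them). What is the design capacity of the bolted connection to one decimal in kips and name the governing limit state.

Bolt shear: A_b = π(1.125)²/4 = 0.99402 in². φR_n = 0.75 × 54 × 0.99402 × 6 × 1 = 241.5 kips.
Bearing (0.25 in plate, F_u = 65 ksi): end bolts L_c = 2.4375 − 1.25/2 = 1.8125, R_n = min(1.2×1.8125×0.25×65, 2.4×1.125×0.25×65) = 35.344 kips/bolt; interior L_c = 3.5625 − 1.25 = 2.3125, R_n = 43.875 kips/bolt. φR_n = 0.75 × (2×35.344 + 4×43.875) = 184.6 kips.
Block shear: shear path 2×[2.4375+2×3.5625] = 2×9.5625 in, A_gv = 4.7813, A_nv = 2×(9.5625 − 2.5×1.3125)×0.25 = 3.1406 in²; tension across gage: (4 − 1×1.3125)×0.25 = 0.67188 in². R_n = min(0.6×65×3.1406, 0.6×50×4.7813) + 1.0×65×0.67188 = min(122.48, 143.44) + 43.672 = 166.15 kips. φR_n = 0.75 × 166.15 = 124.6 kips.
Governing: min(241.5, 184.6, 124.6) = 124.6 kips → block shear.

124.6 kips (block shear governs)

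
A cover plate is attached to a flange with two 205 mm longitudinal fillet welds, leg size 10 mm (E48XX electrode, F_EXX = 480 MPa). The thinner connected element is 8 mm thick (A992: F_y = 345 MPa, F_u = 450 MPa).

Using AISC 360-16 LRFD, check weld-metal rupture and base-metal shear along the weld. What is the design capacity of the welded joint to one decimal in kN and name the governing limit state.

Weld metal: throat = 0.707×10 = 7.07 mm, L = 2×205 = 410 mm. φR_n = 0.75 × 0.6 × 480 × 7.07 × 410 = 626.1 kN.
Base metal shear (8 mm plate): yield φR_n = 1.0×0.6×345×8×410 = 679.0 kN; rupture φR_n = 0.75×0.6×450×8×410 = 664.2 kN; take 664.2 kN (rupture).
Governing: min(626.1, 664.2) = 626.1 kN → weld metal.

626.1 kN (weld metal governs)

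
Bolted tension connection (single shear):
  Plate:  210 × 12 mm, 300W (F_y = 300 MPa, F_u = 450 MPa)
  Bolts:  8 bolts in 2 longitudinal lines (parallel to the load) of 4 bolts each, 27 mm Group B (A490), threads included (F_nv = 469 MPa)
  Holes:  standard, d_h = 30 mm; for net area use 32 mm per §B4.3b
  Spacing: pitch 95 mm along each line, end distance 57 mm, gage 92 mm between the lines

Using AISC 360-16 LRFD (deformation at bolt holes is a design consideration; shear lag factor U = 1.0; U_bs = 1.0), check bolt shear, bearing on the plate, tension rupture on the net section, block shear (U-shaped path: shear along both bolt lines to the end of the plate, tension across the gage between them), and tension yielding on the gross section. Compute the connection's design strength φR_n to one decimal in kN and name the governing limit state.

591.3 kN (net-section rupture governs)

Bolt shear: A_b = π(27)²/4 = 572.56 mm². φR_n = 0.75 × 469 × 572.56 × 8 × 1 = 1611.2 kN.
Bearing (12 mm plate, F_u = 450 MPa): end bolts L_c = 57 − 30/2 = 42, R_n = min(1.2×42×12×450, 2.4×27×12×450) = 272.16 kN/bolt; interior L_c = 95 − 30 = 65, R_n = 349.92 kN/bolt. φR_n = 0.75 × (2×272.16 + 6×349.92) = 1982.9 kN.
Tension rupture (net): A_n = (210 − 2×32)×12 = 1752 mm² (U = 1.0, A_e = A_n). φR_n = 0.75 × 450 × 1752 = 591.3 kN.
Block shear: shear path 2×[57+3×95] = 2×342 mm, A_gv = 8208, A_nv = 2×(342 − 3.5×32)×12 = 5520 mm²; tension across gage: (92 − 1×32)×12 = 720 mm². R_n = min(0.6×450×5520, 0.6×300×8208) + 1.0×450×720 = min(1490.4, 1477.4) + 324 = 1801.4 kN. φR_n = 0.75 × 1801.4 = 1351.1 kN.
Tension yield (gross): A_g = 210×12 = 2520 mm². φR_n = 0.90 × 300 × 2520 = 680.4 kN.
Governing: min(1611.2, 1982.9, 591.3, 1351.1, 680.4) = 591.3 kN → net-section rupture.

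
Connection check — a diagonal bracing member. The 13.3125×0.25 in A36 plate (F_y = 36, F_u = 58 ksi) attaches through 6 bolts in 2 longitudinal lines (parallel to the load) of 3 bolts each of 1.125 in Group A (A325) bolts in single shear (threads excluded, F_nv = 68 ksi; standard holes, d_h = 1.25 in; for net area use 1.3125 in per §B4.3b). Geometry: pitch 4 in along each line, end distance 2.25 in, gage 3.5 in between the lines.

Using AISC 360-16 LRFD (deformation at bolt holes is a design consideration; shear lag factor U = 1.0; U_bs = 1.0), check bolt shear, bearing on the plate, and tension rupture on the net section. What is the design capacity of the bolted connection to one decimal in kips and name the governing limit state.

116.2 kips (net-section rupture governs)

Bolt shear: A_b = π(1.125)²/4 = 0.99402 in². φR_n = 0.75 × 68 × 0.99402 × 6 × 1 = 304.2 kips.
Bearing (0.25 in plate, F_u = 58 ksi): end bolts L_c = 2.25 − 1.25/2 = 1.625, R_n = min(1.2×1.625×0.25×58, 2.4×1.125×0.25×58) = 28.275 kips/bolt; interior L_c = 4 − 1.25 = 2.75, R_n = 39.15 kips/bolt. φR_n = 0.75 × (2×28.275 + 4×39.15) = 159.9 kips.
Tension rupture (net): A_n = (13.3125 − 2×1.3125)×0.25 = 2.6719 in² (U = 1.0, A_e = A_n). φR_n = 0.75 × 58 × 2.6719 = 116.2 kips.
Governing: min(304.2, 159.9, 116.2) = 116.2 kips → net-section rupture.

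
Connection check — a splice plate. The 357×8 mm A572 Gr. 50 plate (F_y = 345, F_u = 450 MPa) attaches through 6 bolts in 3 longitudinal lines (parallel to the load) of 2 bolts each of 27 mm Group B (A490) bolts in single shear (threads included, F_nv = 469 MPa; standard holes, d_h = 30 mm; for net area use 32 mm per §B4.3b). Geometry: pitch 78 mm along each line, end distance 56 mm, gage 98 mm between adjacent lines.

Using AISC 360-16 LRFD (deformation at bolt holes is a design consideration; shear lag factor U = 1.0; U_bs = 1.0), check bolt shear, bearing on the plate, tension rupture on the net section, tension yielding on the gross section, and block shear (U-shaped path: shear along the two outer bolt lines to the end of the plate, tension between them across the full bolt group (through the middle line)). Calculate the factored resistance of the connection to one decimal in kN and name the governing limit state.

Bolt shear: A_b = π(27)²/4 = 572.56 mm². φR_n = 0.75 × 469 × 572.56 × 6 × 1 = 1208.4 kN.
Bearing (8 mm plate, F_u = 450 MPa): end bolts L_c = 56 − 30/2 = 41, R_n = min(1.2×41×8×450, 2.4×27×8×450) = 177.12 kN/bolt; interior L_c = 78 − 30 = 48, R_n = 207.36 kN/bolt. φR_n = 0.75 × (3×177.12 + 3×207.36) = 865.1 kN.
Tension rupture (net): A_n = (357 − 3×32)×8 = 2088 mm² (U = 1.0, A_e = A_n). φR_n = 0.75 × 450 × 2088 = 704.7 kN.
Tension yield (gross): A_g = 357×8 = 2856 mm². φR_n = 0.90 × 345 × 2856 = 886.8 kN.
Block shear: shear path 2×[56+1×78] = 2×134 mm, A_gv = 2144, A_nv = 2×(134 − 1.5×32)×8 = 1376 mm²; tension across gage: (196 − 2×32)×8 = 1056 mm². R_n = min(0.6×450×1376, 0.6×345×2144) + 1.0×450×1056 = min(371.52, 443.81) + 475.2 = 846.72 kN. φR_n = 0.75 × 846.72 = 635.0 kN.
Governing: min(1208.4, 865.1, 704.7, 886.8, 635.0) = 635.0 kN → block shear.

635.0 kN (block shear governs)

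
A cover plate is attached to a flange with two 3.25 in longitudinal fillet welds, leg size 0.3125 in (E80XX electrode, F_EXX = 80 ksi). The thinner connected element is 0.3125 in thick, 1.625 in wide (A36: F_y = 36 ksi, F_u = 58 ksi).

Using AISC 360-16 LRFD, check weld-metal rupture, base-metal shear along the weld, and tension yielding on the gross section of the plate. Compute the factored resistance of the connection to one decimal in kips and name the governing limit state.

16.5 kips (gross-section yield governs)

Weld metal: throat = 0.707×0.3125 = 0.22094 in, L = 2×3.25 = 6.5 in. φR_n = 0.75 × 0.6 × 80 × 0.22094 × 6.5 = 51.7 kips.
Base metal shear (0.3125 in plate): yield φR_n = 1.0×0.6×36×0.3125×6.5 = 43.9 kips; rupture φR_n = 0.75×0.6×58×0.3125×6.5 = 53.0 kips; take 43.9 kips (yield).
Tension yield (gross): A_g = 1.625×0.3125 = 0.50781 in². φR_n = 0.90 × 36 × 0.50781 = 16.5 kips.
Governing: min(51.7, 43.9, 16.5) = 16.5 kips → gross-section yield.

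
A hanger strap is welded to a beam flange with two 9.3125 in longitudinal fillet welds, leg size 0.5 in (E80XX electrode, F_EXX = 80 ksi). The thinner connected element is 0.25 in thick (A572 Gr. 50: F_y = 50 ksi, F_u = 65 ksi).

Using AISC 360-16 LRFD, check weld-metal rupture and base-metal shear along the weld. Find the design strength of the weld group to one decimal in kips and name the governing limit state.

136.2 kips (base-metal shear governs)

Weld metal: throat = 0.707×0.5 = 0.3535 in, L = 2×9.3125 = 18.625 in. φR_n = 0.75 × 0.6 × 80 × 0.3535 × 18.625 = 237.0 kips.
Base metal shear (0.25 in plate): yield φR_n = 1.0×0.6×50×0.25×18.625 = 139.7 kips; rupture φR_n = 0.75×0.6×65×0.25×18.625 = 136.2 kips; take 136.2 kips (rupture).
Governing: min(237.0, 136.2) = 136.2 kips → base-metal shear.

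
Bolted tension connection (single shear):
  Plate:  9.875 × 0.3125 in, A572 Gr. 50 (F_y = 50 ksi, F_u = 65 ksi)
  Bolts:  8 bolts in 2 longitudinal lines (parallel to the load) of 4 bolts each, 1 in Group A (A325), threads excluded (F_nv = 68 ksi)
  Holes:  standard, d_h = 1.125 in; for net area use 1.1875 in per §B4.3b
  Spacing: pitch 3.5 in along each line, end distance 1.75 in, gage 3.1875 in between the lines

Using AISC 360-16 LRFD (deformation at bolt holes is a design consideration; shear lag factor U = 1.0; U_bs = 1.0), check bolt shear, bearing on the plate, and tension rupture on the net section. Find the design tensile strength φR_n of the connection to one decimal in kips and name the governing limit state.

Bolt shear: A_b = π(1)²/4 = 0.7854 in². φR_n = 0.75 × 68 × 0.7854 × 8 × 1 = 320.4 kips.
Bearing (0.3125 in plate, F_u = 65 ksi): end bolts L_c = 1.75 − 1.125/2 = 1.1875, R_n = min(1.2×1.1875×0.3125×65, 2.4×1×0.3125×65) = 28.945 kips/bolt; interior L_c = 3.5 − 1.125 = 2.375, R_n = 48.75 kips/bolt. φR_n = 0.75 × (2×28.945 + 6×48.75) = 262.8 kips.
Tension rupture (net): A_n = (9.875 − 2×1.1875)×0.3125 = 2.3438 in² (U = 1.0, A_e = A_n). φR_n = 0.75 × 65 × 2.3438 = 114.3 kips.
Governing: min(320.4, 262.8, 114.3) = 114.3 kips → net-section rupture.

114.3 kips (net-section rupture governs)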